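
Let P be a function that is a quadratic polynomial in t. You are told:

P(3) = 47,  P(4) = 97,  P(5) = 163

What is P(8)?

457

Write P(t) = at² + bt + c; the 3 given values yield a linear system in the 3 coefficients.
Solving, P(t) = 8t² - 6t - 7.
Then P(8) = 457.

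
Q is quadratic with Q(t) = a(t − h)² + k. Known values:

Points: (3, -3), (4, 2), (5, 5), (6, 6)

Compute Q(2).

-10

First differences 5, 3, 1; second difference -2 = 2a, so a = -1.
Expanding, the t-coefficient is −2ah = 2h; matching it to the data gives h = 6, and then k = 6.
So Q(t) = -1(t − 6)² + 6.
Q(2) = -1·(-4)² + 6 = -10.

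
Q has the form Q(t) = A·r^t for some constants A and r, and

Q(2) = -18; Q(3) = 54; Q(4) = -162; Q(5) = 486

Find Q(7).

4374

Consecutive ratio: 54/(-18) = -3, and -162/54 = -3, so r = -3.
Then A·(-3)^2 = -18 gives A = -2, and Q(t) = -2·(-3)^t.
Q(7) = -2·(-3)^7 = 4374.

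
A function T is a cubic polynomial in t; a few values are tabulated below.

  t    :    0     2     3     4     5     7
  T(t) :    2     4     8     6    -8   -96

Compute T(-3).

104

Write T(t) = at³ + bt² + ct + d; the 6 given values yield a linear system in the 4 coefficients.
Solving, T(t) = -t³ + 6t² - 7t + 2.
Then T(-3) = 104.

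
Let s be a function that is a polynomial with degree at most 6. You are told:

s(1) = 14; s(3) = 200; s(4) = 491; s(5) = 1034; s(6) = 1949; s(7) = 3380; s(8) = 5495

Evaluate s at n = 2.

65

Write s(n) = an^6 + bn^5 + cn^4 + dn³ + en² + pn + q; the 7 given values yield a linear system in the 7 coefficients.
Solving, the top 2 coefficients vanish, and s(n) = n^4 + 2n³ + 5n² + 7n - 1.
Then s(2) = 65.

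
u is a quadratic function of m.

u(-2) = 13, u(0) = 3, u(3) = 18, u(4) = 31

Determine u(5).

48

Write u(m) = am² + bm + c; the 4 given values yield a linear system in the 3 coefficients.
Solving, u(m) = 2m² - m + 3.
Then u(5) = 48.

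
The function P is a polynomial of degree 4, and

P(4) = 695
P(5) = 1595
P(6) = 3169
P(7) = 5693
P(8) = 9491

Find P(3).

Write P(x) = ax^4 + bx³ + cx² + dx + e; the 5 given values yield a linear system in the 5 coefficients.
Solving, P(x) = 2x^4 + 2x³ + 5x² - 5x - 5.
Then P(3) = 241.

241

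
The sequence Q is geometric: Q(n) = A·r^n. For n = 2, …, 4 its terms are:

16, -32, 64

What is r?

-2

Consecutive ratio: -32/16 = -2, and 64/(-32) = -2, so r = -2.
Then A·(-2)^2 = 16 gives A = 4, and Q(n) = 4·(-2)^n.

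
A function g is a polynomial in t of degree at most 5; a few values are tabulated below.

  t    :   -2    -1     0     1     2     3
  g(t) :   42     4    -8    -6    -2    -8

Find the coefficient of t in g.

First differences: -38, -12, 2, 4, -6. Second differences: 26, 14, 2, -10. Third differences: -12, -12, -12.
Level-3 differences are constant, so g has degree 3.
Fitting a degree-3 polynomial gives g(t) = -2t³ + 7t² - 3t - 8.
The coefficient of t is -3.

-3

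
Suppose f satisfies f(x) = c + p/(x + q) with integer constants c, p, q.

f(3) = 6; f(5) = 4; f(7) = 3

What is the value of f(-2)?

(f(x) − c)(x + q) = p for each data point; the three points give a linear system in c and q, then p follows.
Solving: c = 0, q = 1, p = 24, so f(x) = 24/(x + 1).
Then f(-2) = 0 + 24/(-1) = -24.

-24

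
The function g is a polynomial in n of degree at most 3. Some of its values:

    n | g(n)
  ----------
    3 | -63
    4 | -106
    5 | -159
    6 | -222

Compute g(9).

-471

Write g(n) = an³ + bn² + cn + d; the 4 given values yield a linear system in the 4 coefficients.
Solving, the leading coefficient vanishes, and g(n) = -5n² - 8n + 6.
Then g(9) = -471.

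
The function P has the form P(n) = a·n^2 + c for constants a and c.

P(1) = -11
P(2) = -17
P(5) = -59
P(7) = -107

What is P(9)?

From P(1) = -11 and P(2) = -17: 1a + c = -11 and 4a + c = -17.
Subtracting: 3a = -6, so a = -2; then c = -11 − (-2)·1 = -9.
So P(n) = -2n² − 9, and P(9) = -171.

-171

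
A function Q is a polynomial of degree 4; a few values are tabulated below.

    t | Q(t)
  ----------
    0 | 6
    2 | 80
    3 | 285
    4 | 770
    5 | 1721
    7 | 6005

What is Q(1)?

17

Write Q(t) = at^4 + bt³ + ct² + dt + e; the 6 given values yield a linear system in the 5 coefficients.
Solving, Q(t) = 2t^4 + 3t³ + 3t² + 3t + 6.
Then Q(1) = 17.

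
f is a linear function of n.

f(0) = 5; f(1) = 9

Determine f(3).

Write f(n) = an + b; the 2 given values yield a linear system in the 2 coefficients.
Solving, f(n) = 4n + 5.
Then f(3) = 17.

17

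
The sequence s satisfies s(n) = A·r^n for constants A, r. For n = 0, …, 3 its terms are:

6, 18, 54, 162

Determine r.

3

Consecutive ratio: 18/6 = 3, and 54/18 = 3, so r = 3.
Then A·3^0 = 6 gives A = 6, and s(n) = 6·3^n.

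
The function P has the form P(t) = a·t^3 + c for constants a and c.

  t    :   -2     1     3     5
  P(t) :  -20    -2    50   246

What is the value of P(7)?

From P(-2) = -20 and P(1) = -2: -8a + c = -20 and 1a + c = -2.
Subtracting: 9a = 18, so a = 2; then c = -20 − 2·(-8) = -4.
So P(t) = 2t³ − 4, and P(7) = 682.

682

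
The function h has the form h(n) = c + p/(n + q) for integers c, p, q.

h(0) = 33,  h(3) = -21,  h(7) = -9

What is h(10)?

-7

(h(n) − c)(n + q) = p for each data point; the three points give a linear system in c and q, then p follows.
Solving: c = -3, q = -1, p = -36, so h(n) = -3 − 36/(n − 1).
Then h(10) = -3 − 36/9 = -7.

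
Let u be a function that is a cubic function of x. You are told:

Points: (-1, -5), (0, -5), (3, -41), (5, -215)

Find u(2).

-11

Write u(x) = ax³ + bx² + cx + d; the 4 given values yield a linear system in the 4 coefficients.
Solving, u(x) = -2x³ + x² + 3x - 5.
Then u(2) = -11.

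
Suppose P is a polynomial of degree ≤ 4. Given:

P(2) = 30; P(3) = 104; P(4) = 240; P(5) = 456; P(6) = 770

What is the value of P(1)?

0

Write P(t) = at^4 + bt³ + ct² + dt + e; the 5 given values yield a linear system in the 5 coefficients.
Solving, the leading coefficient vanishes, and P(t) = 3t³ + 4t² - 3t - 4.
Then P(1) = 0.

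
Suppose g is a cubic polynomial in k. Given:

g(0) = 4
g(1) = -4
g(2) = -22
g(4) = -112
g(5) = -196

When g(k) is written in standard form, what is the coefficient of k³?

-1

Write g(k) = ak³ + bk² + ck + d; the 5 given values yield a linear system in the 4 coefficients.
Solving, g(k) = -k³ - 2k² - 5k + 4.
The coefficient of k³ is -1.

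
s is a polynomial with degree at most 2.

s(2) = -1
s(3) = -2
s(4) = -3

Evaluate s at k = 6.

-5

Write s(k) = ak² + bk + c; the 3 given values yield a linear system in the 3 coefficients.
Solving, the leading coefficient vanishes, and s(k) = -k + 1.
Then s(6) = -5.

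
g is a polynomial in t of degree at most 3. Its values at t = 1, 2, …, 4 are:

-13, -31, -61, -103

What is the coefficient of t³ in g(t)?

0

First differences: -18, -30, -42. Second differences: -12, -12.
Level-2 differences are constant, so g has degree 2.
Fitting a degree-2 polynomial gives g(t) = -6t² - 7.
The coefficient of t³ is 0.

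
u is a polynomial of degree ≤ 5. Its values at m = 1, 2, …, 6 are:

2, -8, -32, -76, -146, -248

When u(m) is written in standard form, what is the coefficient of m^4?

Write u(m) = am^5 + bm^4 + cm³ + dm² + em + p; the 6 given values yield a linear system in the 6 coefficients.
Solving, the top 2 coefficients vanish, and u(m) = -m³ - m² + 4.
The coefficient of m^4 is 0.

0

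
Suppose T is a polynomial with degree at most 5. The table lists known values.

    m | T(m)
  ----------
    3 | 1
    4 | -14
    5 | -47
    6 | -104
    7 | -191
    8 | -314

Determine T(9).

-479

Write T(m) = am^5 + bm^4 + cm³ + dm² + em + p; the 6 given values yield a linear system in the 6 coefficients.
Solving, the top 2 coefficients vanish, and T(m) = -m³ + 3m² + m - 2.
Then T(9) = -479.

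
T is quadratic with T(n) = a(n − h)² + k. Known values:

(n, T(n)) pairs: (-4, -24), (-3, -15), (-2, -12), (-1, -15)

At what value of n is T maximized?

-2

First differences 9, 3, -3; second difference -6 = 2a, so a = -3.
Expanding, the n-coefficient is −2ah = 6h; matching it to the data gives h = -2, and then k = -12.
So T(n) = -3(n + 2)² − 12.
Hence h = -2.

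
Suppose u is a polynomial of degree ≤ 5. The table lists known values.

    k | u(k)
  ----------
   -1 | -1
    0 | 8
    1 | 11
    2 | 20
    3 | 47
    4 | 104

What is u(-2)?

Write u(k) = ak^5 + bk^4 + ck³ + dk² + ek + p; the 6 given values yield a linear system in the 6 coefficients.
Solving, the top 2 coefficients vanish, and u(k) = 2k³ - 3k² + 4k + 8.
Then u(-2) = -28.

-28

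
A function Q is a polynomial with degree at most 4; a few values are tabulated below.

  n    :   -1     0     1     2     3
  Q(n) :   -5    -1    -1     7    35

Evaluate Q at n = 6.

First differences: 4, 0, 8, 28. Second differences: -4, 8, 20. Third differences: 12, 12.
Level-3 differences are constant, so Q has degree 3.
Fitting a degree-3 polynomial gives Q(n) = 2n³ - 2n² - 1.
Then Q(6) = 359.

359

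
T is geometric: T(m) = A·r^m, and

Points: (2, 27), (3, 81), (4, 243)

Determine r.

Consecutive ratio: 81/27 = 3, and 243/81 = 3, so r = 3.
Then A·3^2 = 27 gives A = 3, and T(m) = 3·3^m.

3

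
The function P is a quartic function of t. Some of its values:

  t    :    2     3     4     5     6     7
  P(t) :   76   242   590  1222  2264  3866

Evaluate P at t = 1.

Write P(t) = at^4 + bt³ + ct² + dt + e; the 6 given values yield a linear system in the 5 coefficients.
Solving, P(t) = t^4 + 3t³ + 9t² - t + 2.
Then P(1) = 14.

14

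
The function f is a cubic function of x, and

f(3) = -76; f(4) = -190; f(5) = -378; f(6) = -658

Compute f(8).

Write f(x) = ax³ + bx² + cx + d; the 4 given values yield a linear system in the 4 coefficients.
Solving, f(x) = -3x³ - x² + 4x + 2.
Then f(8) = -1566.

-1566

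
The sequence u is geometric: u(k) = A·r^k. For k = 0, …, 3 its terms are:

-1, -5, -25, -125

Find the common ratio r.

Consecutive ratio: -5/(-1) = 5, and -25/(-5) = 5, so r = 5.
Then A·5^0 = -1 gives A = -1, and u(k) = -1·5^k.

5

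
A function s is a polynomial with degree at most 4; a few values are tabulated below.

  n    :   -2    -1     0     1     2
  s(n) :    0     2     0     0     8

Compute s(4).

First differences: 2, -2, 0, 8. Second differences: -4, 2, 8. Third differences: 6, 6.
Level-3 differences are constant, so s has degree 3.
Fitting a degree-3 polynomial gives s(n) = n³ + n² - 2n.
Then s(4) = 72.

72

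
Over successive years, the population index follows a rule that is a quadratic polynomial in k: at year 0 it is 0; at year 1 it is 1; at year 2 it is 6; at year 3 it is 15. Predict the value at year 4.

28

Write the value at k as P(k).
First differences: 1, 5, 9. Second differences: 4, 4.
Level-2 differences are constant, so P has degree 2.
Extending the table by one column gives the next first difference 13, so P(4) = 15 + 13 = 28.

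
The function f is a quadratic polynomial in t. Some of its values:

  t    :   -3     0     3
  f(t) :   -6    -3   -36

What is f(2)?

Write f(t) = at² + bt + c; the 3 given values yield a linear system in the 3 coefficients.
Solving, f(t) = -2t² - 5t - 3.
Then f(2) = -21.

-21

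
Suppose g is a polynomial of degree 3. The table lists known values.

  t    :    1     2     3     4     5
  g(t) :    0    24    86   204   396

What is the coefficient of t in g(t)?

0

First differences: 24, 62, 118, 192. Second differences: 38, 56, 74. Third differences: 18, 18.
Level-3 differences are constant, so g has degree 3.
Fitting a degree-3 polynomial gives g(t) = 3t³ + t² - 4.
The coefficient of t is 0.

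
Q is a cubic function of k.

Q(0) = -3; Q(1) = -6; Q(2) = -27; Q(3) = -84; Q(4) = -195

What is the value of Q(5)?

Write Q(k) = ak³ + bk² + ck + d; the 5 given values yield a linear system in the 4 coefficients.
Solving, Q(k) = -3k³ - 3.
Then Q(5) = -378.

-378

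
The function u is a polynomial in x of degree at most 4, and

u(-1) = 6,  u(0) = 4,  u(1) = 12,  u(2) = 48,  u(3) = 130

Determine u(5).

Write u(x) = ax^4 + bx³ + cx² + dx + e; the 5 given values yield a linear system in the 5 coefficients.
Solving, the leading coefficient vanishes, and u(x) = 3x³ + 5x² + 4.
Then u(5) = 504.

504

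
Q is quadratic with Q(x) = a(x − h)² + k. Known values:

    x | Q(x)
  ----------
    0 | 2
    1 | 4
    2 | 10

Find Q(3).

First differences 2, 6; second difference 4 = 2a, so a = 2.
Expanding, the x-coefficient is −2ah = -4h; matching it to the data gives h = 0, and then k = 2.
So Q(x) = 2(x + 0)² + 2.
Q(3) = 2·3² + 2 = 20.

20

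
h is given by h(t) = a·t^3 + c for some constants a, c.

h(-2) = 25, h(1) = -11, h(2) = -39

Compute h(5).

From h(-2) = 25 and h(1) = -11: -8a + c = 25 and 1a + c = -11.
Subtracting: 9a = -36, so a = -4; then c = 25 − (-4)·(-8) = -7.
So h(t) = -4t³ − 7, and h(5) = -507.

-507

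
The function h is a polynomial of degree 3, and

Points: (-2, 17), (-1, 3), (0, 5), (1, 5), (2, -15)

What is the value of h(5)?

-375

Write h(m) = am³ + bm² + cm + d; the 5 given values yield a linear system in the 4 coefficients.
Solving, h(m) = -3m³ - m² + 4m + 5.
Then h(5) = -375.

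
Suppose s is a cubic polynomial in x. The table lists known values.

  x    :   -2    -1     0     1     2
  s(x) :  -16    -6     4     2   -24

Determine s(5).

-366

First differences: 10, 10, -2, -26. Second differences: 0, -12, -24. Third differences: -12, -12.
Level-3 differences are constant, so s has degree 3.
Fitting a degree-3 polynomial gives s(x) = -2x³ - 6x² + 6x + 4.
Then s(5) = -366.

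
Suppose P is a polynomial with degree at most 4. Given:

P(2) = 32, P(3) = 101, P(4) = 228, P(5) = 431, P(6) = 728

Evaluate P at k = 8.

1676

First differences: 69, 127, 203, 297. Second differences: 58, 76, 94. Third differences: 18, 18.
Level-3 differences are constant, so P has degree 3.
Fitting a degree-3 polynomial gives P(k) = 3k³ + 2k² + 2k - 4.
Then P(8) = 1676.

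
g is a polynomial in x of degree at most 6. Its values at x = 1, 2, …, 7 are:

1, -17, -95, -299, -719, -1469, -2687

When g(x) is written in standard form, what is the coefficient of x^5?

0

First differences: -18, -78, -204, -420, -750, -1218. Second differences: -60, -126, -216, -330, -468. Third differences: -66, -90, -114, -138. Fourth differences: -24, -24, -24.
Level-4 differences are constant, so g has degree 4.
Fitting a degree-4 polynomial gives g(x) = -x^4 - x³ + x² + x + 1.
The coefficient of x^5 is 0.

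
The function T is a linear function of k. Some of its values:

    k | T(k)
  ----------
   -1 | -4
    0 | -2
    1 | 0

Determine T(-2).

-6

Write T(k) = ak + b; the 3 given values yield a linear system in the 2 coefficients.
Solving, T(k) = 2k - 2.
Then T(-2) = -6.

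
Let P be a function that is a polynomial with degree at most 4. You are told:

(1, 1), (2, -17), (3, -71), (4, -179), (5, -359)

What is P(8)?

First differences: -18, -54, -108, -180. Second differences: -36, -54, -72. Third differences: -18, -18.
Level-3 differences are constant, so P has degree 3.
Fitting a degree-3 polynomial gives P(x) = -3x³ + 3x + 1.
Then P(8) = -1511.

-1511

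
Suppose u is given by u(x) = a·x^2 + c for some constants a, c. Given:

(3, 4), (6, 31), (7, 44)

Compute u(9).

76

From u(3) = 4 and u(6) = 31: 9a + c = 4 and 36a + c = 31.
Subtracting: 27a = 27, so a = 1; then c = 4 − 1·9 = -5.
So u(x) = 1x² − 5, and u(9) = 76.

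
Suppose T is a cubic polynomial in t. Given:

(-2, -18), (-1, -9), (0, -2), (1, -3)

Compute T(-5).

Write T(t) = at³ + bt² + ct + d; the 4 given values yield a linear system in the 4 coefficients.
Solving, T(t) = -t³ - 4t² + 4t - 2.
Then T(-5) = 3.

3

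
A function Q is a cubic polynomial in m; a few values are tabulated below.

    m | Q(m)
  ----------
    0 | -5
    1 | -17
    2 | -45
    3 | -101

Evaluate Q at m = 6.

Write Q(m) = am³ + bm² + cm + d; the 4 given values yield a linear system in the 4 coefficients.
Solving, Q(m) = -2m³ - 2m² - 8m - 5.
Then Q(6) = -557.

-557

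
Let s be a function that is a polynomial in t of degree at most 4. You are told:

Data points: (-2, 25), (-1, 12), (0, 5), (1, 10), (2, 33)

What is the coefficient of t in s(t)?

-2

Write s(t) = at^4 + bt³ + ct² + dt + e; the 5 given values yield a linear system in the 5 coefficients.
Solving, the leading coefficient vanishes, and s(t) = t³ + 6t² - 2t + 5.
The coefficient of t is -2.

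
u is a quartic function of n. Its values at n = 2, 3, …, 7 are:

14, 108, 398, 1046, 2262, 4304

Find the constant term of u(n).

6

Write u(n) = an^4 + bn³ + cn² + dn + e; the 6 given values yield a linear system in the 5 coefficients.
Solving, u(n) = 2n^4 - n³ - 3n² - 2n + 6.
The constant term is u(0) = 6.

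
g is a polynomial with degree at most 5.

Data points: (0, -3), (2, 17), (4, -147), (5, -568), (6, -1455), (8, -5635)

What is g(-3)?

-168

Write g(t) = at^5 + bt^4 + ct³ + dt² + et + p; the 6 given values yield a linear system in the 6 coefficients.
Solving, the leading coefficient vanishes, and g(t) = -2t^4 + 4t³ + 9t² - 8t - 3.
Then g(-3) = -168.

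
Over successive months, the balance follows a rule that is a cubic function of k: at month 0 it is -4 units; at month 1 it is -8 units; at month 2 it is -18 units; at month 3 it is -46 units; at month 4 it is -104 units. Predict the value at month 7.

Write the value at k as s(k).
Write s(k) = ak³ + bk² + ck + d; the 5 given values yield a linear system in the 4 coefficients.
Solving, s(k) = -2k³ + 3k² - 5k - 4.
Then s(7) = -578.

-578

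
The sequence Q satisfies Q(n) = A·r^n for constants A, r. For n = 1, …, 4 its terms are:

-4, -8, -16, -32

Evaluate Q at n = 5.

Consecutive ratio: -8/(-4) = 2, and -16/(-8) = 2, so r = 2.
Then A·2^1 = -4 gives A = -2, and Q(n) = -2·2^n.
Q(5) = -2·2^5 = -64.

-64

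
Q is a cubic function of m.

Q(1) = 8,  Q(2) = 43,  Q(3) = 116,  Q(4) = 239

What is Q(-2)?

Write Q(m) = am³ + bm² + cm + d; the 4 given values yield a linear system in the 4 coefficients.
Solving, Q(m) = 2m³ + 7m² - 1.
Then Q(-2) = 11.

11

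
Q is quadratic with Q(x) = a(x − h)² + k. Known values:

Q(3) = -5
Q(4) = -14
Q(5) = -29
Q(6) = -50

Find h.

First differences -9, -15, -21; second difference -6 = 2a, so a = -3.
Expanding, the x-coefficient is −2ah = 6h; matching it to the data gives h = 2, and then k = -2.
So Q(x) = -3(x − 2)² − 2.
Hence h = 2.

2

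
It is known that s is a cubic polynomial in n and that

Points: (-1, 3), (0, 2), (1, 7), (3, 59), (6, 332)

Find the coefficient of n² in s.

3

Write s(n) = an³ + bn² + cn + d; the 5 given values yield a linear system in the 4 coefficients.
Solving, s(n) = n³ + 3n² + n + 2.
The coefficient of n² is 3.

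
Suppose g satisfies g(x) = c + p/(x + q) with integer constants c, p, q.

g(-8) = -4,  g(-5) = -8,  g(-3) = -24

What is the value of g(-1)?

(g(x) − c)(x + q) = p for each data point; the three points give a linear system in c and q, then p follows.
Solving: c = 0, q = 2, p = 24, so g(x) = 24/(x + 2).
Then g(-1) = 0 + 24/1 = 24.

24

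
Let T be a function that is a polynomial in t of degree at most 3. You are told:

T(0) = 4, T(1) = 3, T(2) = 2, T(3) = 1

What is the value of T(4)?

Write T(t) = at³ + bt² + ct + d; the 4 given values yield a linear system in the 4 coefficients.
Solving, the top 2 coefficients vanish, and T(t) = -t + 4.
Then T(4) = 0.

0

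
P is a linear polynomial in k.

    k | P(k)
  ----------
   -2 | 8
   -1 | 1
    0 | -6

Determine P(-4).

22

Write P(k) = ak + b; the 3 given values yield a linear system in the 2 coefficients.
Solving, P(k) = -7k - 6.
Then P(-4) = 22.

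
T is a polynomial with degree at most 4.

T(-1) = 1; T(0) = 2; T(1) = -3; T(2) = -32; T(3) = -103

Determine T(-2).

12

First differences: 1, -5, -29, -71. Second differences: -6, -24, -42. Third differences: -18, -18.
Level-3 differences are constant, so T has degree 3.
Fitting a degree-3 polynomial gives T(m) = -3m³ - 3m² + m + 2.
Then T(-2) = 12.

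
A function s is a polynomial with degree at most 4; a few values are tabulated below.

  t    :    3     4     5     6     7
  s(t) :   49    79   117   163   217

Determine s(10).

First differences: 30, 38, 46, 54. Second differences: 8, 8, 8.
Level-2 differences are constant, so s has degree 2.
Fitting a degree-2 polynomial gives s(t) = 4t² + 2t + 7.
Then s(10) = 427.

427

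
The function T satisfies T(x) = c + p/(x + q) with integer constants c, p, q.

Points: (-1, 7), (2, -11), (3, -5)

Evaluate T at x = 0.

13

(T(x) − c)(x + q) = p for each data point; the three points give a linear system in c and q, then p follows.
Solving: c = 1, q = -1, p = -12, so T(x) = 1 − 12/(x − 1).
Then T(0) = 1 − 12/(-1) = 13.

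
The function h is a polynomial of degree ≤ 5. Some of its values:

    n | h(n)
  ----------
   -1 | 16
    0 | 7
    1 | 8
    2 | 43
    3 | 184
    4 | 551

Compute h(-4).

583

Write h(n) = an^5 + bn^4 + cn³ + dn² + en + p; the 6 given values yield a linear system in the 6 coefficients.
Solving, the leading coefficient vanishes, and h(n) = 2n^4 + 3n² - 4n + 7.
Then h(-4) = 583.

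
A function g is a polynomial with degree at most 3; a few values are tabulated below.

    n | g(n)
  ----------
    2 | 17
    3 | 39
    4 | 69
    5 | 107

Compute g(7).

207

First differences: 22, 30, 38. Second differences: 8, 8.
Level-2 differences are constant, so g has degree 2.
Fitting a degree-2 polynomial gives g(n) = 4n² + 2n - 3.
Then g(7) = 207.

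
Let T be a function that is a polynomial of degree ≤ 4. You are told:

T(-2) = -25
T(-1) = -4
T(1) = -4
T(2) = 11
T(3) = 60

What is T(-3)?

Write T(m) = am^4 + bm³ + cm² + dm + e; the 5 given values yield a linear system in the 5 coefficients.
Solving, the leading coefficient vanishes, and T(m) = 3m³ - m² - 3m - 3.
Then T(-3) = -84.

-84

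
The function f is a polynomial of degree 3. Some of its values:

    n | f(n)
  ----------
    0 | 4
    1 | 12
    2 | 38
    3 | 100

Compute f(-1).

Write f(n) = an³ + bn² + cn + d; the 4 given values yield a linear system in the 4 coefficients.
Solving, f(n) = 3n³ + 5n + 4.
Then f(-1) = -4.

-4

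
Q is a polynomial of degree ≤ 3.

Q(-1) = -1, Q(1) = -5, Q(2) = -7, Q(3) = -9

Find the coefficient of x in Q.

-2

Write Q(x) = ax³ + bx² + cx + d; the 4 given values yield a linear system in the 4 coefficients.
Solving, the top 2 coefficients vanish, and Q(x) = -2x - 3.
The coefficient of x is -2.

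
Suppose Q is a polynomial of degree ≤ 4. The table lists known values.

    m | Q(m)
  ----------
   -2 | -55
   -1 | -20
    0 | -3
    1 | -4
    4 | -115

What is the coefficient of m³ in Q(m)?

Write Q(m) = am^4 + bm³ + cm² + dm + e; the 5 given values yield a linear system in the 5 coefficients.
Solving, the top 2 coefficients vanish, and Q(m) = -9m² + 8m - 3.
The coefficient of m³ is 0.

0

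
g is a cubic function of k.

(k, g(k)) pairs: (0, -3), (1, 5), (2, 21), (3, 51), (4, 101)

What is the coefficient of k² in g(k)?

First differences: 8, 16, 30, 50. Second differences: 8, 14, 20. Third differences: 6, 6.
Level-3 differences are constant, so g has degree 3.
Fitting a degree-3 polynomial gives g(k) = k³ + k² + 6k - 3.
The coefficient of k² is 1.

1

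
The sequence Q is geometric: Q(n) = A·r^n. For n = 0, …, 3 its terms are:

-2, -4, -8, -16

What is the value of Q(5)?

Consecutive ratio: -4/(-2) = 2, and -8/(-4) = 2, so r = 2.
Then A·2^0 = -2 gives A = -2, and Q(n) = -2·2^n.
Q(5) = -2·2^5 = -64.

-64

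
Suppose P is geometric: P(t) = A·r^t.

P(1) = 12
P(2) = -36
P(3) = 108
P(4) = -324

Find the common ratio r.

Consecutive ratio: -36/12 = -3, and 108/(-36) = -3, so r = -3.
Then A·(-3)^1 = 12 gives A = -4, and P(t) = -4·(-3)^t.

-3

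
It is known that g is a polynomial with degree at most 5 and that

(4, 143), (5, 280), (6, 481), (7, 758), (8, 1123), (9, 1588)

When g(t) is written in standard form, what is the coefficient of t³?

Write g(t) = at^5 + bt^4 + ct³ + dt² + et + p; the 6 given values yield a linear system in the 6 coefficients.
Solving, the top 2 coefficients vanish, and g(t) = 2t³ + 2t² - 3t - 5.
The coefficient of t³ is 2.

2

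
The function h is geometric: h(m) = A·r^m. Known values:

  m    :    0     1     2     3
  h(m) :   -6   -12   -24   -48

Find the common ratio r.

2

Consecutive ratio: -12/(-6) = 2, and -24/(-12) = 2, so r = 2.
Then A·2^0 = -6 gives A = -6, and h(m) = -6·2^m.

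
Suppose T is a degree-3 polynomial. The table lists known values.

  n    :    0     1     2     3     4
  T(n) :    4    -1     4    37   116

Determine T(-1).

1

Write T(n) = an³ + bn² + cn + d; the 5 given values yield a linear system in the 4 coefficients.
Solving, T(n) = 3n³ - 4n² - 4n + 4.
Then T(-1) = 1.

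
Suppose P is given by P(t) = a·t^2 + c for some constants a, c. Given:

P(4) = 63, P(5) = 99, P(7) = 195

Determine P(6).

143

From P(4) = 63 and P(5) = 99: 16a + c = 63 and 25a + c = 99.
Subtracting: 9a = 36, so a = 4; then c = 63 − 4·16 = -1.
So P(t) = 4t² − 1, and P(6) = 143.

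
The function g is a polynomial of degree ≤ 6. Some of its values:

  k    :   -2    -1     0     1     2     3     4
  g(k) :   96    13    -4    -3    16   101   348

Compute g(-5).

1941

First differences: -83, -17, 1, 19, 85, 247. Second differences: 66, 18, 18, 66, 162. Third differences: -48, 0, 48, 96. Fourth differences: 48, 48, 48.
Level-4 differences are constant, so g has degree 4.
Fitting a degree-4 polynomial gives g(k) = 2k^4 - 4k³ + 7k² - 4k - 4.
Then g(-5) = 1941.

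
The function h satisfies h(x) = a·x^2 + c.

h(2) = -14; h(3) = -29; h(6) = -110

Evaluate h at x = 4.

-50

From h(2) = -14 and h(3) = -29: 4a + c = -14 and 9a + c = -29.
Subtracting: 5a = -15, so a = -3; then c = -14 − (-3)·4 = -2.
So h(x) = -3x² − 2, and h(4) = -50.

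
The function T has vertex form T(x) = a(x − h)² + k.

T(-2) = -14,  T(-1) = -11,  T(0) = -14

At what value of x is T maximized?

-1

First differences 3, -3; second difference -6 = 2a, so a = -3.
Expanding, the x-coefficient is −2ah = 6h; matching it to the data gives h = -1, and then k = -11.
So T(x) = -3(x + 1)² − 11.
Hence h = -1.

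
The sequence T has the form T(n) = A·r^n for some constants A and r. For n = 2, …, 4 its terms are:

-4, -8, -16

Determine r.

2

Consecutive ratio: -8/(-4) = 2, and -16/(-8) = 2, so r = 2.
Then A·2^2 = -4 gives A = -1, and T(n) = -1·2^n.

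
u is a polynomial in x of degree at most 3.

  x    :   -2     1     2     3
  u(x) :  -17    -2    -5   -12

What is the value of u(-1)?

-8

Write u(x) = ax³ + bx² + cx + d; the 4 given values yield a linear system in the 4 coefficients.
Solving, the leading coefficient vanishes, and u(x) = -2x² + 3x - 3.
Then u(-1) = -8.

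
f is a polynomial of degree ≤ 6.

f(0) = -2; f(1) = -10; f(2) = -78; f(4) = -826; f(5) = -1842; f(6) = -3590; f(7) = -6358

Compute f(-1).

-6

Write f(m) = am^6 + bm^5 + cm^4 + dm³ + em² + pm + q; the 7 given values yield a linear system in the 7 coefficients.
Solving, the top 2 coefficients vanish, and f(m) = -2m^4 - 4m³ - 4m² + 2m - 2.
Then f(-1) = -6.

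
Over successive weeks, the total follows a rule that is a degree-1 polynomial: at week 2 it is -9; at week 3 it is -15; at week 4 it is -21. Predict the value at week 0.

Write the value at t as s(t).
First differences: -6, -6.
Level-1 differences are constant, so s has degree 1.
Fitting a degree-1 polynomial gives s(t) = -6t + 3.
Then s(0) = 3.

3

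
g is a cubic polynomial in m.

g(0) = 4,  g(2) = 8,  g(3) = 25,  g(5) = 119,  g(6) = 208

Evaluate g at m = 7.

Write g(m) = am³ + bm² + cm + d; the 5 given values yield a linear system in the 4 coefficients.
Solving, g(m) = m³ - 2m + 4.
Then g(7) = 333.

333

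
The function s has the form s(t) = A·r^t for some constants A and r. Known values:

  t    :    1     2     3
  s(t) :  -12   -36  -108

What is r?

Consecutive ratio: -36/(-12) = 3, and -108/(-36) = 3, so r = 3.
Then A·3^1 = -12 gives A = -4, and s(t) = -4·3^t.

3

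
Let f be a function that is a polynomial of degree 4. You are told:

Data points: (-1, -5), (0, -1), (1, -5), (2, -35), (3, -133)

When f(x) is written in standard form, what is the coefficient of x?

Write f(x) = ax^4 + bx³ + cx² + dx + e; the 5 given values yield a linear system in the 5 coefficients.
Solving, f(x) = -x^4 - x³ - 3x² + x - 1.
The coefficient of x is 1.

1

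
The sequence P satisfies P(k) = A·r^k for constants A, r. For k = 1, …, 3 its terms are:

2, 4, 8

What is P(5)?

32

Consecutive ratio: 4/2 = 2, and 8/4 = 2, so r = 2.
Then A·2^1 = 2 gives A = 1, and P(k) = 1·2^k.
P(5) = 1·2^5 = 32.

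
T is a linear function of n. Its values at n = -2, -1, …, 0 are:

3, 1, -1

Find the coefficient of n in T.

-2

First differences: -2, -2.
Level-1 differences are constant, so T has degree 1.
Fitting a degree-1 polynomial gives T(n) = -2n - 1.
The coefficient of n is -2.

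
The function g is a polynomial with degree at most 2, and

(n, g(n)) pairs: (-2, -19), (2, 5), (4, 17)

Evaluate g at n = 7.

Write g(n) = an² + bn + c; the 3 given values yield a linear system in the 3 coefficients.
Solving, the leading coefficient vanishes, and g(n) = 6n - 7.
Then g(7) = 35.

35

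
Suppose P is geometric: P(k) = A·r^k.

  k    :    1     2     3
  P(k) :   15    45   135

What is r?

Consecutive ratio: 45/15 = 3, and 135/45 = 3, so r = 3.
Then A·3^1 = 15 gives A = 5, and P(k) = 5·3^k.

3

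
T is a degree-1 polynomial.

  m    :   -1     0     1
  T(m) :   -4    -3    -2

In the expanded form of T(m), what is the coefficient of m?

First differences: 1, 1.
Level-1 differences are constant, so T has degree 1.
Fitting a degree-1 polynomial gives T(m) = m - 3.
The coefficient of m is 1.

1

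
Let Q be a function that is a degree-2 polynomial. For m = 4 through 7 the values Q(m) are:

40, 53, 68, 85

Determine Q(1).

First differences: 13, 15, 17. Second differences: 2, 2.
Level-2 differences are constant, so Q has degree 2.
Fitting a degree-2 polynomial gives Q(m) = m² + 4m + 8.
Then Q(1) = 13.

13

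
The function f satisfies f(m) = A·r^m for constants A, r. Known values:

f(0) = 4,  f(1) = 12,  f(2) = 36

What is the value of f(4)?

324

Consecutive ratio: 12/4 = 3, and 36/12 = 3, so r = 3.
Then A·3^0 = 4 gives A = 4, and f(m) = 4·3^m.
f(4) = 4·3^4 = 324.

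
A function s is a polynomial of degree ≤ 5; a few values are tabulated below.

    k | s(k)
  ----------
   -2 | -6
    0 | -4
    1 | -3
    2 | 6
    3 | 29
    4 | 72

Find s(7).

Write s(k) = ak^5 + bk^4 + ck³ + dk² + ek + p; the 6 given values yield a linear system in the 6 coefficients.
Solving, the top 2 coefficients vanish, and s(k) = k³ + k² - k - 4.
Then s(7) = 381.

381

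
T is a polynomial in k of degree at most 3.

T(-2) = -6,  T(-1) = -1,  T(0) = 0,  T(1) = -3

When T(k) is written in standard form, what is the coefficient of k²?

-2

First differences: 5, 1, -3. Second differences: -4, -4.
Level-2 differences are constant, so T has degree 2.
Fitting a degree-2 polynomial gives T(k) = -2k² - k.
The coefficient of k² is -2.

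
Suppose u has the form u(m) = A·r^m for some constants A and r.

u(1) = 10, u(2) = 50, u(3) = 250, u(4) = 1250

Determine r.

Consecutive ratio: 50/10 = 5, and 250/50 = 5, so r = 5.
Then A·5^1 = 10 gives A = 2, and u(m) = 2·5^m.

5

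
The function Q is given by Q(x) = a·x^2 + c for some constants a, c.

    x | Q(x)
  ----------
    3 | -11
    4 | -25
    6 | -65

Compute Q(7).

-91

From Q(3) = -11 and Q(4) = -25: 9a + c = -11 and 16a + c = -25.
Subtracting: 7a = -14, so a = -2; then c = -11 − (-2)·9 = 7.
So Q(x) = -2x² + 7, and Q(7) = -91.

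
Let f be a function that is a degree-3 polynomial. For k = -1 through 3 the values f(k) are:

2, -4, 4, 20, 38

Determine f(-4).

Write f(k) = ak³ + bk² + ck + d; the 5 given values yield a linear system in the 4 coefficients.
Solving, f(k) = -k³ + 7k² + 2k - 4.
Then f(-4) = 164.

164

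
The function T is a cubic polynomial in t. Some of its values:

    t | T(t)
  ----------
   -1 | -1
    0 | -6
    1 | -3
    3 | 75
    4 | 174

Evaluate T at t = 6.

Write T(t) = at³ + bt² + ct + d; the 5 given values yield a linear system in the 4 coefficients.
Solving, T(t) = 2t³ + 4t² - 3t - 6.
Then T(6) = 552.

552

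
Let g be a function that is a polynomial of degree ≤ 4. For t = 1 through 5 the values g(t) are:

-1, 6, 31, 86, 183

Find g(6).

First differences: 7, 25, 55, 97. Second differences: 18, 30, 42. Third differences: 12, 12.
Level-3 differences are constant, so g has degree 3.
Extending the table by one column gives the next first difference 151, so g(6) = 183 + 151 = 334.

334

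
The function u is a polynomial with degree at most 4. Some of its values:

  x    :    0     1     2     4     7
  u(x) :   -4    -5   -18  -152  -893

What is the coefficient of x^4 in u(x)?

Write u(x) = ax^4 + bx³ + cx² + dx + e; the 5 given values yield a linear system in the 5 coefficients.
Solving, the leading coefficient vanishes, and u(x) = -3x³ + 3x² - x - 4.
The coefficient of x^4 is 0.

0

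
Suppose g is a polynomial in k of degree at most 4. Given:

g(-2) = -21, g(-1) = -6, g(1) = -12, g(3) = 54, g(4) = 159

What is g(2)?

Write g(k) = ak^4 + bk³ + ck² + dk + e; the 5 given values yield a linear system in the 5 coefficients.
Solving, the leading coefficient vanishes, and g(k) = 3k³ - 6k - 9.
Then g(2) = 3.

3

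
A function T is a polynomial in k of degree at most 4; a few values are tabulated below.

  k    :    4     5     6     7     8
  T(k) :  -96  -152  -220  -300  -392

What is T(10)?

-612

First differences: -56, -68, -80, -92. Second differences: -12, -12, -12.
Level-2 differences are constant, so T has degree 2.
Fitting a degree-2 polynomial gives T(k) = -6k² - 2k + 8.
Then T(10) = -612.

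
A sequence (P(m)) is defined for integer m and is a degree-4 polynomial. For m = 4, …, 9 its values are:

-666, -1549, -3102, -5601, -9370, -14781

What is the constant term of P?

First differences: -883, -1553, -2499, -3769, -5411. Second differences: -670, -946, -1270, -1642. Third differences: -276, -324, -372. Fourth differences: -48, -48.
Level-4 differences are constant, so P has degree 4.
Fitting a degree-4 polynomial gives P(m) = -2m^4 - 2m³ - 3m² + 4m + 6.
The constant term is P(0) = 6.

6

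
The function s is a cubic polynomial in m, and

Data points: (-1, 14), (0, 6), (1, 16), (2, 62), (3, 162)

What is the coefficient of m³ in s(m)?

3

Write s(m) = am³ + bm² + cm + d; the 5 given values yield a linear system in the 4 coefficients.
Solving, s(m) = 3m³ + 9m² - 2m + 6.
The coefficient of m³ is 3.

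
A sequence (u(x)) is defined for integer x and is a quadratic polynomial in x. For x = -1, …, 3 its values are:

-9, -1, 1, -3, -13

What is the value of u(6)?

Write u(x) = ax² + bx + c; the 5 given values yield a linear system in the 3 coefficients.
Solving, u(x) = -3x² + 5x - 1.
Then u(6) = -79.

-79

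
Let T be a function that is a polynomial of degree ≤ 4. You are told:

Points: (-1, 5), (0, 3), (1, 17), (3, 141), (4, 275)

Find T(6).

Write T(x) = ax^4 + bx³ + cx² + dx + e; the 5 given values yield a linear system in the 5 coefficients.
Solving, the leading coefficient vanishes, and T(x) = 2x³ + 8x² + 4x + 3.
Then T(6) = 747.

747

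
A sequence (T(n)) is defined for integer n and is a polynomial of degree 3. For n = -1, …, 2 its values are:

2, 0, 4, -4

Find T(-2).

28

Write T(n) = an³ + bn² + cn + d; the 4 given values yield a linear system in the 4 coefficients.
Solving, T(n) = -3n³ + 3n² + 4n.
Then T(-2) = 28.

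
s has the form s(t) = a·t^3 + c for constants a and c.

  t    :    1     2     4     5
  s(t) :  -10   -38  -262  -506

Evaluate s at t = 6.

-870

From s(1) = -10 and s(2) = -38: 1a + c = -10 and 8a + c = -38.
Subtracting: 7a = -28, so a = -4; then c = -10 − (-4)·1 = -6.
So s(t) = -4t³ − 6, and s(6) = -870.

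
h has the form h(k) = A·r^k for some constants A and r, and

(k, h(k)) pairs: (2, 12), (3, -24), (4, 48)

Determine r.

-2

Consecutive ratio: -24/12 = -2, and 48/(-24) = -2, so r = -2.
Then A·(-2)^2 = 12 gives A = 3, and h(k) = 3·(-2)^k.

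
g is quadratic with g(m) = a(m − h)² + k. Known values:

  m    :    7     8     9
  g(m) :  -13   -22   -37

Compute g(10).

-58

First differences -9, -15; second difference -6 = 2a, so a = -3.
Expanding, the m-coefficient is −2ah = 6h; matching it to the data gives h = 6, and then k = -10.
So g(m) = -3(m − 6)² − 10.
g(10) = -3·4² − 10 = -58.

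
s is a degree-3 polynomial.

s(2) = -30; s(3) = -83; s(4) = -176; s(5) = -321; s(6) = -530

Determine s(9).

First differences: -53, -93, -145, -209. Second differences: -40, -52, -64. Third differences: -12, -12.
Level-3 differences are constant, so s has degree 3.
Fitting a degree-3 polynomial gives s(m) = -2m³ - 2m² - 5m + 4.
Then s(9) = -1661.

-1661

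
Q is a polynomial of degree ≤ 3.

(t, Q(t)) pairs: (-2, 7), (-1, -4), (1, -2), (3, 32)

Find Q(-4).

Write Q(t) = at³ + bt² + ct + d; the 4 given values yield a linear system in the 4 coefficients.
Solving, the leading coefficient vanishes, and Q(t) = 4t² + t - 7.
Then Q(-4) = 53.

53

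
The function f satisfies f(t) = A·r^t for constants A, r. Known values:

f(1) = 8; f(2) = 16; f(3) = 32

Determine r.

Consecutive ratio: 16/8 = 2, and 32/16 = 2, so r = 2.
Then A·2^1 = 8 gives A = 4, and f(t) = 4·2^t.

2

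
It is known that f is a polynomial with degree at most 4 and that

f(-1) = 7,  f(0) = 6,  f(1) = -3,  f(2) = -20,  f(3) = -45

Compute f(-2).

0

Write f(t) = at^4 + bt³ + ct² + dt + e; the 5 given values yield a linear system in the 5 coefficients.
Solving, the top 2 coefficients vanish, and f(t) = -4t² - 5t + 6.
Then f(-2) = 0.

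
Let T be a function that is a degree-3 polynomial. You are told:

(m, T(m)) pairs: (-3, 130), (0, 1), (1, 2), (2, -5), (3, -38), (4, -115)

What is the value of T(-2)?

47

Write T(m) = am³ + bm² + cm + d; the 6 given values yield a linear system in the 4 coefficients.
Solving, T(m) = -3m³ + 5m² - m + 1.
Then T(-2) = 47.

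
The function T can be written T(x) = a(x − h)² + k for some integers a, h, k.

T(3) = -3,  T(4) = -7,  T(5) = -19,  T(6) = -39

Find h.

3

First differences -4, -12, -20; second difference -8 = 2a, so a = -4.
Expanding, the x-coefficient is −2ah = 8h; matching it to the data gives h = 3, and then k = -3.
So T(x) = -4(x − 3)² − 3.
Hence h = 3.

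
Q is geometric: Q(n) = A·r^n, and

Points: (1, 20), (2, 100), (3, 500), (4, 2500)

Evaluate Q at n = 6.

Consecutive ratio: 100/20 = 5, and 500/100 = 5, so r = 5.
Then A·5^1 = 20 gives A = 4, and Q(n) = 4·5^n.
Q(6) = 4·5^6 = 62500.

62500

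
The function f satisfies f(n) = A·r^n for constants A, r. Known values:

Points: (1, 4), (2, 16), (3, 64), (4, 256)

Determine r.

4

Consecutive ratio: 16/4 = 4, and 64/16 = 4, so r = 4.
Then A·4^1 = 4 gives A = 1, and f(n) = 1·4^n.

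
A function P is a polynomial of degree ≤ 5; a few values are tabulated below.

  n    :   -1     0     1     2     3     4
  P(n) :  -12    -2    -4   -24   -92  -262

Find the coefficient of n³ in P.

Write P(n) = an^5 + bn^4 + cn³ + dn² + en + p; the 6 given values yield a linear system in the 6 coefficients.
Solving, the leading coefficient vanishes, and P(n) = -n^4 + n³ - 5n² + 3n - 2.
The coefficient of n³ is 1.

1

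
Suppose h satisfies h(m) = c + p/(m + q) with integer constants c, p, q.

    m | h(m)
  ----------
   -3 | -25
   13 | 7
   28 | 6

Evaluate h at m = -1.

(h(m) − c)(m + q) = p for each data point; the three points give a linear system in c and q, then p follows.
Solving: c = 5, q = 2, p = 30, so h(m) = 5 + 30/(m + 2).
Then h(-1) = 5 + 30/1 = 35.

35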